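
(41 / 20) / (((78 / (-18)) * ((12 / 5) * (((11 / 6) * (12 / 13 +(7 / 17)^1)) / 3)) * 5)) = -6273 / 129800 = -0.05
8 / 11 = 0.73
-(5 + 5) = -10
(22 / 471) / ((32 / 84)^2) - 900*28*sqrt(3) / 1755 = 1617 / 5024 - 560*sqrt(3) / 39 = -24.55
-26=-26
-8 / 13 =-0.62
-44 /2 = -22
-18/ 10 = -9/ 5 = -1.80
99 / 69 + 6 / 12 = 89 / 46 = 1.93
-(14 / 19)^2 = -0.54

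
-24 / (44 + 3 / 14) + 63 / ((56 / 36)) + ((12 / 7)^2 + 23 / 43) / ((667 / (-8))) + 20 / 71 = 4965526903677 / 123529124362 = 40.20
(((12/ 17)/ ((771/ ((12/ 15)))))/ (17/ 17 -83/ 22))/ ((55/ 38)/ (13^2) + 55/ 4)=-411008/ 21407335425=-0.00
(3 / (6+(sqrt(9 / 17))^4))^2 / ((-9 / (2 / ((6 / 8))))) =-668168 / 9882675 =-0.07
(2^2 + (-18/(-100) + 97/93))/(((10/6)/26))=315731/3875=81.48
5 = 5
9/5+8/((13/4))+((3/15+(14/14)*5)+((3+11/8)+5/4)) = 1569/104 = 15.09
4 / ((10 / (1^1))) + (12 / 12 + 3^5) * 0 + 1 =7 / 5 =1.40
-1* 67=-67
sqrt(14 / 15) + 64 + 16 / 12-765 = -2099 / 3 + sqrt(210) / 15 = -698.70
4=4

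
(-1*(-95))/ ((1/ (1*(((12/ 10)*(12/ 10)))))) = 684/ 5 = 136.80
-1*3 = -3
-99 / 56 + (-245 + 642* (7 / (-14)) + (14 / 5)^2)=-783899 / 1400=-559.93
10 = 10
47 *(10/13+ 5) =271.15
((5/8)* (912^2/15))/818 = 17328/409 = 42.37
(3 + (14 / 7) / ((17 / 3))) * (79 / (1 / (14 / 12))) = 10507 / 34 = 309.03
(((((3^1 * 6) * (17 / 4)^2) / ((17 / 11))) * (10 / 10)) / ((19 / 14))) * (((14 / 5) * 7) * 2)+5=577744 / 95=6081.52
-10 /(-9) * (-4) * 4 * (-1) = 160 /9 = 17.78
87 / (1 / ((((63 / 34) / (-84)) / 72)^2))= 29 / 3551232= 0.00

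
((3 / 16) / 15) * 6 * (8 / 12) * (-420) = -21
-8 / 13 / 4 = -2 / 13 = -0.15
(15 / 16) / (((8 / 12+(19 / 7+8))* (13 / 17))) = 5355 / 49712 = 0.11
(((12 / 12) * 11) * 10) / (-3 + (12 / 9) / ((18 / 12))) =-990 / 19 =-52.11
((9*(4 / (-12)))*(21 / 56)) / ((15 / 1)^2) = -0.00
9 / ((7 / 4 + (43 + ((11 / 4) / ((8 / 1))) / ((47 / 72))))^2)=19881 / 4528384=0.00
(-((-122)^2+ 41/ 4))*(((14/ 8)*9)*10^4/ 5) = -469168875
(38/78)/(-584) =-19/22776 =-0.00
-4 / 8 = -1 / 2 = -0.50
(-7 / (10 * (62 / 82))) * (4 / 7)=-82 / 155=-0.53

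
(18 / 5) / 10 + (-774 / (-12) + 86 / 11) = 39973 / 550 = 72.68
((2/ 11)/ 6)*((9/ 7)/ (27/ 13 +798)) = 13/ 266959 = 0.00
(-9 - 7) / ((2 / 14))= -112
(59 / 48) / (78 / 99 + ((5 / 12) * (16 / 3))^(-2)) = 16225 / 13073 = 1.24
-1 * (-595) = 595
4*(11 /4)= 11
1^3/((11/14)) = 14/11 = 1.27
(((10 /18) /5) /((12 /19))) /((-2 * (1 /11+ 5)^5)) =-3059969 /118958063616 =-0.00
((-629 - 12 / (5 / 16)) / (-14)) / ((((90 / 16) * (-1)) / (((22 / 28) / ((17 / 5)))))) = -73414 / 37485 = -1.96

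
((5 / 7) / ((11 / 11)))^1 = 5 / 7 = 0.71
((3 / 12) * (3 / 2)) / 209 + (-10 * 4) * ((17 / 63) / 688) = -62933 / 4529448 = -0.01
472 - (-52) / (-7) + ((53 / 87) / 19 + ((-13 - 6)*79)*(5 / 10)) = -6616217 / 23142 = -285.90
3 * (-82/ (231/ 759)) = -5658/ 7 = -808.29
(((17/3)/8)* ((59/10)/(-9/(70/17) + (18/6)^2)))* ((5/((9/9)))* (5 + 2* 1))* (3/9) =245735/34344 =7.16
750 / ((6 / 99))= 12375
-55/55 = -1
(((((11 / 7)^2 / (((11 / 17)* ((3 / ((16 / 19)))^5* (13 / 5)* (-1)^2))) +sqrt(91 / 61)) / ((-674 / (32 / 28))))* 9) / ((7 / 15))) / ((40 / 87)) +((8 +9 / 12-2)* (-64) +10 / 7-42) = -36925152769844228 / 78136629345957-2349* sqrt(5551) / 2014586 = -472.66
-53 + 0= -53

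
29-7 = 22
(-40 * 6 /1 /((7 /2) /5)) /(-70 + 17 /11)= 8800 /1757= 5.01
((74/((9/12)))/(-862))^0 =1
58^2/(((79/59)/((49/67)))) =9725324/5293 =1837.39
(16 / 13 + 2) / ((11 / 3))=126 / 143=0.88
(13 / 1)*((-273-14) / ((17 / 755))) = -2816905 / 17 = -165700.29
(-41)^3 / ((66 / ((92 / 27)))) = -3170366 / 891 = -3558.21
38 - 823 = -785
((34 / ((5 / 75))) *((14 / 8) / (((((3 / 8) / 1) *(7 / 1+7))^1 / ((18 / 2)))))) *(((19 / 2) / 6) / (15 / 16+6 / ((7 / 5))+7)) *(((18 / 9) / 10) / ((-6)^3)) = -2261 / 12321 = -0.18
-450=-450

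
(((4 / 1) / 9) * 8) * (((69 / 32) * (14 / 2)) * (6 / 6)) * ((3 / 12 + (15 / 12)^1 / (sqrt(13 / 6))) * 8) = 322 / 3 + 1610 * sqrt(78) / 39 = 471.93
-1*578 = -578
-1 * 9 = -9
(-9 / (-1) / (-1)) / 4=-9 / 4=-2.25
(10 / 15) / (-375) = -2 / 1125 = -0.00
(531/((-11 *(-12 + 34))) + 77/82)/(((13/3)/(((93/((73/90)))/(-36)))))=668205/724306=0.92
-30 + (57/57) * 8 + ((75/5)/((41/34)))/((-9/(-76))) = 10214/123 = 83.04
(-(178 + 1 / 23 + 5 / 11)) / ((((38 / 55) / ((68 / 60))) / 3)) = -383860 / 437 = -878.40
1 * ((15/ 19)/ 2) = 15/ 38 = 0.39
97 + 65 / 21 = 2102 / 21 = 100.10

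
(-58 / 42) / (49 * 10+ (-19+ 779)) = -29 / 26250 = -0.00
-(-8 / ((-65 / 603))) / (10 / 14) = -33768 / 325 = -103.90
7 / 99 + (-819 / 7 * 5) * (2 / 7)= -167.07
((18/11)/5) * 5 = 18/11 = 1.64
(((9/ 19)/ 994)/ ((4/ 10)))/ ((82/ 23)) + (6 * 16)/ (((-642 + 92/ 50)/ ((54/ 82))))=-1219671765/ 12392313304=-0.10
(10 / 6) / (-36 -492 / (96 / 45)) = -40 / 6399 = -0.01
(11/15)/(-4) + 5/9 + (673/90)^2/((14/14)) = 56.29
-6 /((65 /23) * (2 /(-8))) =552 /65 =8.49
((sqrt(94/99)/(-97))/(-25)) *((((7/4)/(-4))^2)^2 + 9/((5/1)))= 601829 *sqrt(1034)/26222592000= 0.00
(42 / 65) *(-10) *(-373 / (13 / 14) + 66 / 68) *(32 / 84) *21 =59511984 / 2873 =20714.23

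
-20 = -20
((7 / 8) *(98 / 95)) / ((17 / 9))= 3087 / 6460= 0.48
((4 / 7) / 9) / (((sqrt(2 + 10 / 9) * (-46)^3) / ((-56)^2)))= -16 * sqrt(7) / 36501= -0.00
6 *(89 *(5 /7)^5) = 1668750 /16807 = 99.29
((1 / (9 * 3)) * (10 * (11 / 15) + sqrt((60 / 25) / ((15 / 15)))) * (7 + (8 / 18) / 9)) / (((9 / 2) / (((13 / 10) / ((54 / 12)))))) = 29692 * sqrt(15) / 4428675 + 326612 / 2657205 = 0.15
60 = 60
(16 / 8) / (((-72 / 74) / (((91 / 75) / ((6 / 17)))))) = -57239 / 8100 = -7.07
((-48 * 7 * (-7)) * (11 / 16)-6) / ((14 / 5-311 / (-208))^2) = 193606400 / 2217121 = 87.32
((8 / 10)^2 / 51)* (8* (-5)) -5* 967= -1233053 / 255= -4835.50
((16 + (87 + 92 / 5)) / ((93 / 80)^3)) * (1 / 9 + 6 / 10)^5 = 14.05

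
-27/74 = -0.36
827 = 827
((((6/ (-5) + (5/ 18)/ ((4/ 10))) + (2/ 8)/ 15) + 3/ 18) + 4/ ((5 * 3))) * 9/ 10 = -1/ 20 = -0.05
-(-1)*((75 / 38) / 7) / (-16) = -75 / 4256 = -0.02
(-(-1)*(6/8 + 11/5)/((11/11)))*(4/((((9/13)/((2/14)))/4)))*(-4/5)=-7.79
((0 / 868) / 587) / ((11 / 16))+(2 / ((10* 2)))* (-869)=-869 / 10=-86.90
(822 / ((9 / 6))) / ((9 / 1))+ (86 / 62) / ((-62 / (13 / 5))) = 5261249 / 86490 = 60.83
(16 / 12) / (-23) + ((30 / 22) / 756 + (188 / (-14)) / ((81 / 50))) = -4788629 / 573804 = -8.35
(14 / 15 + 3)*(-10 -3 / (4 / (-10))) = -59 / 6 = -9.83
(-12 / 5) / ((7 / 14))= -24 / 5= -4.80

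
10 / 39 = 0.26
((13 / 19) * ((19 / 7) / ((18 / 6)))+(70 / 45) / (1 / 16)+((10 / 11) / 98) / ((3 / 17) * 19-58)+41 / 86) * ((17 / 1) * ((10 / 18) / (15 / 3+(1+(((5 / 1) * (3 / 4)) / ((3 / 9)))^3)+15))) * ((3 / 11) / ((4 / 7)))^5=293611480515325 / 69801565837143712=0.00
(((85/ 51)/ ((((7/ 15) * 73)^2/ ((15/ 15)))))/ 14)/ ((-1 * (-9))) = 125/ 10967082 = 0.00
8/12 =2/3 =0.67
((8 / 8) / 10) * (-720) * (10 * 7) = -5040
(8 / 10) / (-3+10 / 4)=-8 / 5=-1.60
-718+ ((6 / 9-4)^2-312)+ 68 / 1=-8558 / 9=-950.89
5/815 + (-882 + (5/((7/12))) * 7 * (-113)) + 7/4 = -7660.24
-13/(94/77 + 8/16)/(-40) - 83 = -82.81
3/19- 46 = -871/19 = -45.84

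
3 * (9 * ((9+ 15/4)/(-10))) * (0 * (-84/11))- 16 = -16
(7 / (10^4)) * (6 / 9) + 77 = 1155007 / 15000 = 77.00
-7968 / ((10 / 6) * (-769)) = 6.22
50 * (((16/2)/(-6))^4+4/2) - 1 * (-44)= 24464/81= 302.02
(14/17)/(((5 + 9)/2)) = 2/17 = 0.12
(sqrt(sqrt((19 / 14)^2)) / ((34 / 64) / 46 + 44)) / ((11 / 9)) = 2208*sqrt(266) / 1662815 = 0.02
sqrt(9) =3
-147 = -147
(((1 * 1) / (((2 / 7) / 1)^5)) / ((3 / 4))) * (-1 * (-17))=11904.96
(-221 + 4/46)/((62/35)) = -177835/1426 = -124.71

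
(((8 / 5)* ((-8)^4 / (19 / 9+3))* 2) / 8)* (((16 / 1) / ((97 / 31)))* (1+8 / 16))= 27426816 / 11155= 2458.70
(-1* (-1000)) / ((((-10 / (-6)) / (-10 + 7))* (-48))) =75 / 2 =37.50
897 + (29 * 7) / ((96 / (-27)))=26877 / 32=839.91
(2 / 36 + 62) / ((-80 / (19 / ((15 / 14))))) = -148561 / 10800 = -13.76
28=28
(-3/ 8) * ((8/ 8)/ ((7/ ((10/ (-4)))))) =15/ 112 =0.13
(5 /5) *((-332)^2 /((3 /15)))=551120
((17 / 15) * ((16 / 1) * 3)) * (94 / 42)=12784 / 105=121.75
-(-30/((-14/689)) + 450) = -1926.43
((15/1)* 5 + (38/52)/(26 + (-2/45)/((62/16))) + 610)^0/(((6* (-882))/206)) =-0.04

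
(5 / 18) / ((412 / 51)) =85 / 2472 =0.03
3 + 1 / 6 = 19 / 6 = 3.17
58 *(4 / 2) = 116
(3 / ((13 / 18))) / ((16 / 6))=81 / 52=1.56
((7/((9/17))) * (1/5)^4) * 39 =1547/1875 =0.83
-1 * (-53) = 53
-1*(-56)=56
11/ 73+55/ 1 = 4026/ 73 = 55.15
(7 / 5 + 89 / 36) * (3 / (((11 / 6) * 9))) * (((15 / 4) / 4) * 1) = 697 / 1056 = 0.66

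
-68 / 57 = -1.19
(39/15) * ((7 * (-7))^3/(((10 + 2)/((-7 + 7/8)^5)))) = 432028097404813/1966080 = 219740853.58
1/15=0.07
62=62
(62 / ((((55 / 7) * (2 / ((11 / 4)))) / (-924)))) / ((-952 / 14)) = 50127 / 340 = 147.43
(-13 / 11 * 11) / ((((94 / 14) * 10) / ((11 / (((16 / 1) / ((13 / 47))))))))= -13013 / 353440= -0.04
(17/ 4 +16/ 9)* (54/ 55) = 651/ 110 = 5.92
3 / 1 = 3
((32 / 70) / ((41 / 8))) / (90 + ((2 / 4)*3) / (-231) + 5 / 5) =2816 / 2872665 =0.00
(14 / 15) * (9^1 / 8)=21 / 20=1.05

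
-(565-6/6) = -564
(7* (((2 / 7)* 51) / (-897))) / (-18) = 17 / 2691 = 0.01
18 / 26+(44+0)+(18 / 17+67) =112.75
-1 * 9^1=-9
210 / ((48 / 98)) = 1715 / 4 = 428.75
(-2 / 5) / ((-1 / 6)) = 12 / 5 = 2.40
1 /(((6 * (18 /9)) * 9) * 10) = 1 /1080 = 0.00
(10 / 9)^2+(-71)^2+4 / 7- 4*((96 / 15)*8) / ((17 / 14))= 234909523 / 48195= 4874.15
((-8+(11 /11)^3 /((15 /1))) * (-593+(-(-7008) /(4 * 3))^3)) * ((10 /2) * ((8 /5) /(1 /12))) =-758462630688 /5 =-151692526137.60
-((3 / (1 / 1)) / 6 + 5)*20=-110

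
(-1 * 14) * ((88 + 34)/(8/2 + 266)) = -854/135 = -6.33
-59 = -59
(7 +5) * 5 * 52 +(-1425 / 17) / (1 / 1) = 3036.18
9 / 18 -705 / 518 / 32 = 7583 / 16576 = 0.46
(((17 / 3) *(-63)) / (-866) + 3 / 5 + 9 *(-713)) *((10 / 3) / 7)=-9260409 / 3031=-3055.23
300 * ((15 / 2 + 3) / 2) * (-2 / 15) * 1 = -210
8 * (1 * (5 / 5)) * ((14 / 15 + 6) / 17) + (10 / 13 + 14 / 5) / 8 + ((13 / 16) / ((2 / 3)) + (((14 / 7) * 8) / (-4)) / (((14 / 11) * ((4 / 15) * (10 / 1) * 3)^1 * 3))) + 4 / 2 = 1009391 / 148512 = 6.80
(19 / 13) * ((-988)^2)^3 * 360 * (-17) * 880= -7321263038365577261875200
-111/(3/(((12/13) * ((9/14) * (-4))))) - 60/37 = 290244/3367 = 86.20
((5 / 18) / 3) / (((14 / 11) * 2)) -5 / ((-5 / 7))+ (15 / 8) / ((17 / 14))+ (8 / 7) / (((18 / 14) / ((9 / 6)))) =9.91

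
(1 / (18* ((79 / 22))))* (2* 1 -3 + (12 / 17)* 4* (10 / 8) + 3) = 1034 / 12087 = 0.09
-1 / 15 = -0.07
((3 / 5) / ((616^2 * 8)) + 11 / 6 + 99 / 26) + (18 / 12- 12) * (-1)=9554702197 / 591951360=16.14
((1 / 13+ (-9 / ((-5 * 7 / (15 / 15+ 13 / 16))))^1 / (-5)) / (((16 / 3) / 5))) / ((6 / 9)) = -5337 / 232960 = -0.02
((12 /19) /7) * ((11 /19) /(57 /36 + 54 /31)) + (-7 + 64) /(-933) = -44120737 /972154589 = -0.05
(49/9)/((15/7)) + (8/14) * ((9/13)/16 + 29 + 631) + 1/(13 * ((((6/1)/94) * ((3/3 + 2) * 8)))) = 37322669/98280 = 379.76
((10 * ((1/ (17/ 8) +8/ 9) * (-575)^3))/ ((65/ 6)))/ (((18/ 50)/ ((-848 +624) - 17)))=73306175000000/ 459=159708442265.80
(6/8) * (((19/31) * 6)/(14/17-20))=-0.14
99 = 99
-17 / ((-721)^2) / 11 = -17 / 5718251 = -0.00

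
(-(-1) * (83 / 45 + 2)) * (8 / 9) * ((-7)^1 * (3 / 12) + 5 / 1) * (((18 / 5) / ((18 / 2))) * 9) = 8996 / 225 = 39.98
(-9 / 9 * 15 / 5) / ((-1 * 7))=3 / 7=0.43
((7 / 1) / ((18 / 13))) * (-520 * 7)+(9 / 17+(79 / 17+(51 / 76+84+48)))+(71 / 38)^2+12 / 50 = -50429506679 / 2761650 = -18260.64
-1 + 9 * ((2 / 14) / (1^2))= 0.29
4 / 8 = 1 / 2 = 0.50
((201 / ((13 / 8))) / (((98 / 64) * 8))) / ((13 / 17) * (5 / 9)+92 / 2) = 984096 / 4524611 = 0.22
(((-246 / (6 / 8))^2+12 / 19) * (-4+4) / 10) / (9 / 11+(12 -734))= 0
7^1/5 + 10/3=71/15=4.73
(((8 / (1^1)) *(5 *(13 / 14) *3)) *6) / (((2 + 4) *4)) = 27.86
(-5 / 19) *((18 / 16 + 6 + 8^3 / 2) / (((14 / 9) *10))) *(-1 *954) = 9036765 / 2128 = 4246.60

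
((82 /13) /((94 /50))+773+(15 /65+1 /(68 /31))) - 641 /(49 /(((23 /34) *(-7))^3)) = 52016984093 /24014744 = 2166.04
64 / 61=1.05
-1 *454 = -454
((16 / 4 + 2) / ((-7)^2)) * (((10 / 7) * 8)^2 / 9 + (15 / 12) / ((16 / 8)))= 53405 / 28812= 1.85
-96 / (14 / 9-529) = 864 / 4747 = 0.18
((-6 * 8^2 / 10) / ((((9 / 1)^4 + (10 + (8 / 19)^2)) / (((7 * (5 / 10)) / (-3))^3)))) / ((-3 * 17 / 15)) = -141512 / 51849405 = -0.00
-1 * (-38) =38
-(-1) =1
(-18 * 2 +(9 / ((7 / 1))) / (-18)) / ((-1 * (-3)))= -505 / 42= -12.02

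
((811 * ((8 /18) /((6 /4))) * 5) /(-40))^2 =657721 /729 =902.22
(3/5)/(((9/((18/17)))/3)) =18/85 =0.21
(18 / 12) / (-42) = -1 / 28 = -0.04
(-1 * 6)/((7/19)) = -114/7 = -16.29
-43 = -43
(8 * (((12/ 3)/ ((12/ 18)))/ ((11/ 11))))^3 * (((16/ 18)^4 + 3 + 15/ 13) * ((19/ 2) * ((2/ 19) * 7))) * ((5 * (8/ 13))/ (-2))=-233700884480/ 41067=-5690722.10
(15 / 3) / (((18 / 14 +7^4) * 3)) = 35 / 50448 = 0.00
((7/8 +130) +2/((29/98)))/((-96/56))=-223517/2784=-80.29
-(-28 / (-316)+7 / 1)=-560 / 79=-7.09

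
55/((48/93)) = 1705/16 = 106.56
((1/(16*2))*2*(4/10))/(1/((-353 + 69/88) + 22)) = -29059/3520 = -8.26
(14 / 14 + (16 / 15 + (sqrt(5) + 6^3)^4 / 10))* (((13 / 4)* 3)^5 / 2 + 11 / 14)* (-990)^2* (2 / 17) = 38993033277974368395* sqrt(5) / 1904 + 67416063709367209807575 / 60928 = 1152281020995896768.56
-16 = -16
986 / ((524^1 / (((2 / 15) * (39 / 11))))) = 6409 / 7205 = 0.89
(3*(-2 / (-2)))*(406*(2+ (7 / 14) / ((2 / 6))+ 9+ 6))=22533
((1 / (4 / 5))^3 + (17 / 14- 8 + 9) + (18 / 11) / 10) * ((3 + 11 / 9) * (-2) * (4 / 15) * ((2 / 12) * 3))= -2027623 / 415800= -4.88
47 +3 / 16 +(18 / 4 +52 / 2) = 1243 / 16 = 77.69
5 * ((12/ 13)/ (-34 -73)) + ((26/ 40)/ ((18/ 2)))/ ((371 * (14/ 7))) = -7995517/ 185781960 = -0.04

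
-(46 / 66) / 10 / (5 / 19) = -437 / 1650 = -0.26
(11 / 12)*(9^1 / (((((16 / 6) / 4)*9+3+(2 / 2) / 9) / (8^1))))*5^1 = 1485 / 41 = 36.22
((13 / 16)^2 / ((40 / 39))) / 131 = 6591 / 1341440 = 0.00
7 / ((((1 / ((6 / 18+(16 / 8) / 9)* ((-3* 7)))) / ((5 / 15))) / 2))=-490 / 9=-54.44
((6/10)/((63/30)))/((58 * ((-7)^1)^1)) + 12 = 12.00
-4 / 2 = -2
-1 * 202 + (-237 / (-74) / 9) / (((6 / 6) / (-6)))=-7553 / 37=-204.14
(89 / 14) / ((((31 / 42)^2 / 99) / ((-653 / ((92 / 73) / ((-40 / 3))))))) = 7981036.73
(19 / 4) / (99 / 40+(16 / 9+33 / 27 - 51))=-190 / 1821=-0.10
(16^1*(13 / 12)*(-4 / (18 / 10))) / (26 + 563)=-1040 / 15903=-0.07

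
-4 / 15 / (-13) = 4 / 195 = 0.02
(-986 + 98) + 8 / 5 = -4432 / 5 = -886.40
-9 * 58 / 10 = -52.20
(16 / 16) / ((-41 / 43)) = -43 / 41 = -1.05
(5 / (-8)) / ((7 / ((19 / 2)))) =-95 / 112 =-0.85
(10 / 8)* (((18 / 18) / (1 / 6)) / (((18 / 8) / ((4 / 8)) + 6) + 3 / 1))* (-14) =-70 / 9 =-7.78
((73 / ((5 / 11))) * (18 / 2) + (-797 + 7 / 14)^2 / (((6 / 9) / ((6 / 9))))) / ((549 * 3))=386.07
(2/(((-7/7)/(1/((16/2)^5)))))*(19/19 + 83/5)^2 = -121/6400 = -0.02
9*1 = 9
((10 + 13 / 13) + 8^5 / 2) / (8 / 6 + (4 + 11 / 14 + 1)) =688590 / 299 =2302.98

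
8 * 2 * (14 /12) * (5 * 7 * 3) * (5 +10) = 29400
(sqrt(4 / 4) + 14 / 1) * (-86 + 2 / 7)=-9000 / 7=-1285.71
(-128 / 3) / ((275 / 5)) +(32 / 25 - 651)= -536659 / 825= -650.50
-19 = -19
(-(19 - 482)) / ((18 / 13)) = 6019 / 18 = 334.39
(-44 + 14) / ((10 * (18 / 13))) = -13 / 6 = -2.17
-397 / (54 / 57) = -7543 / 18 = -419.06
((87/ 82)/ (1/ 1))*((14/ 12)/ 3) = 0.41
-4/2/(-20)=1/10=0.10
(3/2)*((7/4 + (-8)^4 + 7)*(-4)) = -49257/2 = -24628.50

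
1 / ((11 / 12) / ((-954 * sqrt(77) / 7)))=-11448 * sqrt(77) / 77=-1304.62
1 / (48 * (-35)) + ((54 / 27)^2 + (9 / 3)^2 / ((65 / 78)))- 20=-8737 / 1680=-5.20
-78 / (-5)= 15.60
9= 9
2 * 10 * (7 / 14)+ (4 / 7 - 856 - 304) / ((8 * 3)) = -1609 / 42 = -38.31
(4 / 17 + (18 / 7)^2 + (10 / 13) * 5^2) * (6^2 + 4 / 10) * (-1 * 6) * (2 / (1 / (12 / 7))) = -19527.44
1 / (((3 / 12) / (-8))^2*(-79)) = -1024 / 79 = -12.96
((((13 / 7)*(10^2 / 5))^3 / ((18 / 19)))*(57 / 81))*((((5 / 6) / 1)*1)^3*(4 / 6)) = 99139625000 / 6751269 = 14684.59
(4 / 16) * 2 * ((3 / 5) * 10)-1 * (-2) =5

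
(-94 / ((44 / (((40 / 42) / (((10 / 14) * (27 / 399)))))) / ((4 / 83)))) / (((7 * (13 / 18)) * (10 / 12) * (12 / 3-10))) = 14288 / 178035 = 0.08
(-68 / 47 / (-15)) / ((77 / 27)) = 612 / 18095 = 0.03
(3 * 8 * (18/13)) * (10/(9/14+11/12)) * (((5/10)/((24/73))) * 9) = 4966920/1703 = 2916.57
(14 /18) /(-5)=-7 /45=-0.16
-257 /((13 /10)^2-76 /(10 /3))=25700 /2111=12.17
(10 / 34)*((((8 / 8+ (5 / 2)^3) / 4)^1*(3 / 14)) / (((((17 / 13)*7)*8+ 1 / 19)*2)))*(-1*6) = -211185 / 19693888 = -0.01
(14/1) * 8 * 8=896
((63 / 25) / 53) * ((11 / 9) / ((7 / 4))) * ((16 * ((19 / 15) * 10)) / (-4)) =-1.68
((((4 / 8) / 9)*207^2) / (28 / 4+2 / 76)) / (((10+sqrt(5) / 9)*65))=0.51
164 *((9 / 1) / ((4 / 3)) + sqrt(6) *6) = 3517.30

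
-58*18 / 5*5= -1044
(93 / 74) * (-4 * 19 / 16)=-5.97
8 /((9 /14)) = 112 /9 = 12.44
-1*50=-50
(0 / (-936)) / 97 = 0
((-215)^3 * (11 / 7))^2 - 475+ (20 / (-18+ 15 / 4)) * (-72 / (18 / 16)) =681225639826314830 / 2793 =243904632948913.29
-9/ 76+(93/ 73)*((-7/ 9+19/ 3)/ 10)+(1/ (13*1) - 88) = -18896575/ 216372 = -87.33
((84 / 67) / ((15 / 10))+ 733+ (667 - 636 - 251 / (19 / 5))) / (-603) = -98839 / 85291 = -1.16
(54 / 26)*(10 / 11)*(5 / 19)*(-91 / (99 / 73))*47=-3602550 / 2299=-1567.01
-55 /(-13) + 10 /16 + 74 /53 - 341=-1845131 /5512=-334.75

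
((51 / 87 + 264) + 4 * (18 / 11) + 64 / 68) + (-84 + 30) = 1182609 / 5423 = 218.07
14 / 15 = 0.93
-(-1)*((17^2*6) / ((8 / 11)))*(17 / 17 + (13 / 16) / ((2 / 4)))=200277 / 32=6258.66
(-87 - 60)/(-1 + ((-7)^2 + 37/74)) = -294/97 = -3.03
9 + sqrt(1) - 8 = 2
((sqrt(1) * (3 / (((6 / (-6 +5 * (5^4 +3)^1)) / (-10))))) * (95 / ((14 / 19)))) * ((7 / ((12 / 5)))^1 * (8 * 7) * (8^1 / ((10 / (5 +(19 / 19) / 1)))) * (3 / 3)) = -1583923600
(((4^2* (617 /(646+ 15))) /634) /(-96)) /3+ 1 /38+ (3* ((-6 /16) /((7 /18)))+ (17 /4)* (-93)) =-399415739795 /1003263156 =-398.12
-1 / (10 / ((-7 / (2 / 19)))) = 133 / 20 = 6.65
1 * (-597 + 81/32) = -19023/32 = -594.47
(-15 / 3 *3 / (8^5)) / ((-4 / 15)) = 225 / 131072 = 0.00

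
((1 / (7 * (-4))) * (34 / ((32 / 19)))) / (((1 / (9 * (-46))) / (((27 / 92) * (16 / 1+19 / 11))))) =15305355 / 9856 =1552.90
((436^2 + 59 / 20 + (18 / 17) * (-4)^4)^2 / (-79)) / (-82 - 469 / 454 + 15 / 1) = 951000513296821643 / 141036219400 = 6742952.39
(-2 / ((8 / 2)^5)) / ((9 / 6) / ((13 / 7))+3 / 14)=-91 / 47616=-0.00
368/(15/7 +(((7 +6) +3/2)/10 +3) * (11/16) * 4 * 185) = 41216/253801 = 0.16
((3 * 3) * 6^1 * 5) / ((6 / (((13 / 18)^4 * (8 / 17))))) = 142805 / 24786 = 5.76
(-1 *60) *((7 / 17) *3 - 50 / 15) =2140 / 17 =125.88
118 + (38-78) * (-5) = 318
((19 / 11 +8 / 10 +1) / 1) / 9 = 194 / 495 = 0.39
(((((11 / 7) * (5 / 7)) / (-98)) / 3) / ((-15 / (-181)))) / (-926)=1991 / 40019868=0.00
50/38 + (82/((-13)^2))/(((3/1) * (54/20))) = 357805/260091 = 1.38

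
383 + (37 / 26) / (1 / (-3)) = 9847 / 26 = 378.73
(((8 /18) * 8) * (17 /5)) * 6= 1088 /15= 72.53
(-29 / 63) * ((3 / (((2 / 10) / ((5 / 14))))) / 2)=-725 / 588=-1.23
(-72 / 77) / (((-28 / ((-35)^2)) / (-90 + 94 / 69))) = -83400 / 23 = -3626.09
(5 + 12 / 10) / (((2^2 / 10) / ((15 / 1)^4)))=1569375 / 2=784687.50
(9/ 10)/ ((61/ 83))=747/ 610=1.22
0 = 0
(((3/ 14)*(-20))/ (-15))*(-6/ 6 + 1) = 0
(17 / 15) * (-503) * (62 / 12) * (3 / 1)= -265081 / 30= -8836.03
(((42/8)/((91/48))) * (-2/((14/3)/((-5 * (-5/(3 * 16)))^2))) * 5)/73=-9375/425152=-0.02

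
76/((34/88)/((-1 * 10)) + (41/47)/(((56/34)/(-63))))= -1571680/690829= -2.28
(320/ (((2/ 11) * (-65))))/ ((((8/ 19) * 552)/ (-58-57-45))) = 16720/ 897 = 18.64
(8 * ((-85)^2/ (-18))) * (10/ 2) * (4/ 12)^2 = -144500/ 81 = -1783.95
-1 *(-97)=97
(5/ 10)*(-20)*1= -10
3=3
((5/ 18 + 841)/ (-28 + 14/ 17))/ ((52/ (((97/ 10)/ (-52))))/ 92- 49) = 574328561/ 965312964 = 0.59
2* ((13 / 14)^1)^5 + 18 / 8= 976345 / 268912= 3.63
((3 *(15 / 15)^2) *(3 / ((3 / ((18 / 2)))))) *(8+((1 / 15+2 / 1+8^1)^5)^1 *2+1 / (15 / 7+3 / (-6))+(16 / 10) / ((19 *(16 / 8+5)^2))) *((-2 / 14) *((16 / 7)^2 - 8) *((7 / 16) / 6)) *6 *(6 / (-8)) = -14288915406160823 / 19673193750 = -726313.97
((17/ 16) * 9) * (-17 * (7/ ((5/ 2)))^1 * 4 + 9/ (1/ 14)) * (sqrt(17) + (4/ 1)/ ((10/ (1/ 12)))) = -24633 * sqrt(17)/ 40-8211/ 400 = -2559.64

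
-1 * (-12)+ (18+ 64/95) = 2914/95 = 30.67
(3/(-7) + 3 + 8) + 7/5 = 11.97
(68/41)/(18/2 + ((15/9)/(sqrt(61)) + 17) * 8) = 1082628/94637225 -1632 * sqrt(61)/94637225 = 0.01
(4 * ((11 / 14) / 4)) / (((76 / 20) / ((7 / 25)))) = 11 / 190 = 0.06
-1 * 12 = -12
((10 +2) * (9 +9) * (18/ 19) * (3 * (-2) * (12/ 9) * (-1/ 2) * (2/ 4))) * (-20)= -155520/ 19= -8185.26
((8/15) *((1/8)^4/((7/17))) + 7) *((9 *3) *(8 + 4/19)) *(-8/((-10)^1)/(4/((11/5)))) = 682.82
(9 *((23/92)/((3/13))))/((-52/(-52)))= 39/4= 9.75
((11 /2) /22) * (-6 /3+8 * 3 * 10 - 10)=57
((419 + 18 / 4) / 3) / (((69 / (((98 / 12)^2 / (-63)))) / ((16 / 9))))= -581042 / 150903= -3.85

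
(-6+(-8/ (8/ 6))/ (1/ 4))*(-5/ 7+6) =-1110/ 7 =-158.57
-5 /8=-0.62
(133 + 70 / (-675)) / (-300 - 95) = -17941 / 53325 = -0.34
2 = 2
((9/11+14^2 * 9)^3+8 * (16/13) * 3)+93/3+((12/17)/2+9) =1616851905595963/294151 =5496673156.29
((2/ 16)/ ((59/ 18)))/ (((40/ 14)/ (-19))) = -1197/ 4720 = -0.25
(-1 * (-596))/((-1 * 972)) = -149/243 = -0.61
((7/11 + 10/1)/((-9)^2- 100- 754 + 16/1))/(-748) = 117/6228596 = 0.00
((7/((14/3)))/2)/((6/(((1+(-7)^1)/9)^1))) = -1/12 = -0.08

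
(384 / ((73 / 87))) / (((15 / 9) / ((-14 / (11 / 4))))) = -5612544 / 4015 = -1397.89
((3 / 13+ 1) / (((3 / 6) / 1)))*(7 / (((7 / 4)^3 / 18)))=36864 / 637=57.87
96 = 96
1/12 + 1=13/12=1.08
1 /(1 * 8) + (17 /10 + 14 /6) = 499 /120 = 4.16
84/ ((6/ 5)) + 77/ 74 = 5257/ 74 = 71.04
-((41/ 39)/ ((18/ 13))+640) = -34601/ 54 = -640.76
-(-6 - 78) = 84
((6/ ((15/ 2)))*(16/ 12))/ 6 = 8/ 45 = 0.18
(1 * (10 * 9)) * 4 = 360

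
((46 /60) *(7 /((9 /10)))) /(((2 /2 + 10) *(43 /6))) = 322 /4257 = 0.08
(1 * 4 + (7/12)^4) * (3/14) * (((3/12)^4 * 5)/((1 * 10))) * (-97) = -8278465/49545216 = -0.17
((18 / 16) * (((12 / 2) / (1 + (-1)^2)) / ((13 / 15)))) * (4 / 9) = 45 / 26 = 1.73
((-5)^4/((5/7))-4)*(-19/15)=-16549/15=-1103.27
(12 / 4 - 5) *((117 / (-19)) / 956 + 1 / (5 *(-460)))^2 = -644692232 / 6817712655625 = -0.00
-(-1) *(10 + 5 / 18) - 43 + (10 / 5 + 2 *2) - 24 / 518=-124795 / 4662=-26.77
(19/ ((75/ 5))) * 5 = 19/ 3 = 6.33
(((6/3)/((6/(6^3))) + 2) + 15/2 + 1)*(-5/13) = -825/26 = -31.73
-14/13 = -1.08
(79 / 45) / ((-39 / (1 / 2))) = -79 / 3510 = -0.02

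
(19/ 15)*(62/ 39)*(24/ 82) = 4712/ 7995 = 0.59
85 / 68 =5 / 4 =1.25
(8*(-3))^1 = -24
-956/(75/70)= -13384/15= -892.27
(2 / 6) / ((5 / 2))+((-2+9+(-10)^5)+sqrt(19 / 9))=-99991.41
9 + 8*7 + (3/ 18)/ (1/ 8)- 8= 175/ 3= 58.33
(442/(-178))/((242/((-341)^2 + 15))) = -1193.31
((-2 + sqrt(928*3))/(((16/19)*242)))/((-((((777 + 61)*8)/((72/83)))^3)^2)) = 10097379/219198722640574101899402563757056 - 10097379*sqrt(174)/109599361320287050949701281878528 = -0.00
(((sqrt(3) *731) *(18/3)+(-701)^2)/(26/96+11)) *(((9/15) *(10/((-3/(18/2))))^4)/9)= 11368512000 *sqrt(3)/541+1273711392000/541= 2390761982.24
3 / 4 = 0.75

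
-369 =-369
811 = 811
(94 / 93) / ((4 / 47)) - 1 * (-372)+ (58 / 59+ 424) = 8876423 / 10974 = 808.86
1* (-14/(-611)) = 14/611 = 0.02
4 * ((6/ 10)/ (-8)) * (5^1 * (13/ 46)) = -39/ 92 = -0.42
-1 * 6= -6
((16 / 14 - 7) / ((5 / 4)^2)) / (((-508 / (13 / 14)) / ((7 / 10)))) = 533 / 111125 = 0.00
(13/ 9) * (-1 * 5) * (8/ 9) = -520/ 81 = -6.42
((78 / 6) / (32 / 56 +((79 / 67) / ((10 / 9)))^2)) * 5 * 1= 204249500 / 5334247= 38.29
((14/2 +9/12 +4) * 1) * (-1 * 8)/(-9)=94/9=10.44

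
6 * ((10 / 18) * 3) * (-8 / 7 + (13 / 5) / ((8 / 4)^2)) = -69 / 14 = -4.93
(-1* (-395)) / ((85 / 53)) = 246.29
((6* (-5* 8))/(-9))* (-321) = -8560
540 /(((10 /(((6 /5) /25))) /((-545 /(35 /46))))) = -1624536 /875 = -1856.61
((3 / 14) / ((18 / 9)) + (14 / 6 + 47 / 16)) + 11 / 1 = 5503 / 336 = 16.38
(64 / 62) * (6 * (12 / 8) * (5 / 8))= 180 / 31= 5.81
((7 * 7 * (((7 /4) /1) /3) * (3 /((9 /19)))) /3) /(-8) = -7.54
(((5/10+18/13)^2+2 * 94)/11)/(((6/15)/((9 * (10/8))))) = 29135025/59488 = 489.76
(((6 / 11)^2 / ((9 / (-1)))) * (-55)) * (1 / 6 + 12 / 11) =830 / 363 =2.29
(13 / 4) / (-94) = -13 / 376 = -0.03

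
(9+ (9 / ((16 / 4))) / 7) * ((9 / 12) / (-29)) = -27 / 112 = -0.24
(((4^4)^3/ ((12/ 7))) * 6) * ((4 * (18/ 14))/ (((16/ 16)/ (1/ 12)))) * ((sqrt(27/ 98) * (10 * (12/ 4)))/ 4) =283115520 * sqrt(6)/ 7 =99069794.61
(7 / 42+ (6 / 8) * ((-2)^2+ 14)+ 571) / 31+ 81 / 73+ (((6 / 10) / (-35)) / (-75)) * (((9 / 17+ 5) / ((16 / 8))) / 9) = 30250278236 / 1514795625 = 19.97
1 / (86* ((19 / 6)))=3 / 817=0.00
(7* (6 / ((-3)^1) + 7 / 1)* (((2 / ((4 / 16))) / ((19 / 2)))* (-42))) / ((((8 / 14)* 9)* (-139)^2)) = -13720 / 1101297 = -0.01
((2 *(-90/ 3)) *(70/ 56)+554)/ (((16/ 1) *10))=479/ 160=2.99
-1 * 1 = -1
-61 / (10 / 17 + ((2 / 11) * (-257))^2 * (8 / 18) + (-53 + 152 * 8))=-1129293 / 39506837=-0.03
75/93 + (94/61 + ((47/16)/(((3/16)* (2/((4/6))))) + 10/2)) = 12.57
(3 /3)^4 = 1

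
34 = 34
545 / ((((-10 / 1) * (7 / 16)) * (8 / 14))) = -218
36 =36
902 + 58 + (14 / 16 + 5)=7727 / 8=965.88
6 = 6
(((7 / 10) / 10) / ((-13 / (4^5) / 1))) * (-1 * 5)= 1792 / 65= 27.57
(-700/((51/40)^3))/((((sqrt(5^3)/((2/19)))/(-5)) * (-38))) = -8960000 * sqrt(5)/47887011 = -0.42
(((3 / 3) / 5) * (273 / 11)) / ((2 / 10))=273 / 11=24.82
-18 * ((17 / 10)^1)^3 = -44217 / 500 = -88.43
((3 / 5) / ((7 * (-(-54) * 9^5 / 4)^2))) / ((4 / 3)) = 1 / 9885033776835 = 0.00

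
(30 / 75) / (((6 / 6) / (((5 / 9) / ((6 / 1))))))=1 / 27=0.04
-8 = -8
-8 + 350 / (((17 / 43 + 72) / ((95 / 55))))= 12006 / 34243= 0.35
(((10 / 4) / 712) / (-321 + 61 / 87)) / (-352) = 435 / 13967776768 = 0.00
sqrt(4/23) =2 * sqrt(23)/23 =0.42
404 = 404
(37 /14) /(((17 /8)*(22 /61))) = 4514 /1309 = 3.45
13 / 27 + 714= 19291 / 27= 714.48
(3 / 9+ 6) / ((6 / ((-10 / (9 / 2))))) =-190 / 81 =-2.35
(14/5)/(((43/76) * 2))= 532/215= 2.47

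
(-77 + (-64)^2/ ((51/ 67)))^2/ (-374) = -75220.92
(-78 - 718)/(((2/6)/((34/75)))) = -27064/25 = -1082.56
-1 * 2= -2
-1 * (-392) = 392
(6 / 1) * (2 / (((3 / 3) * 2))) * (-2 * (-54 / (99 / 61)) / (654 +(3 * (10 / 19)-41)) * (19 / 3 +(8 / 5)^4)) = 672118008 / 80279375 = 8.37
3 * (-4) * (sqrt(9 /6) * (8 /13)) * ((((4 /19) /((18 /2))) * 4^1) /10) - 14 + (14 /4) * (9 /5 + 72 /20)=4.82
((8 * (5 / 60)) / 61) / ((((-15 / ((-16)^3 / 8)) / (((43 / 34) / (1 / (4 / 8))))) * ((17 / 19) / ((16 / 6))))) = 1673216 / 2379915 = 0.70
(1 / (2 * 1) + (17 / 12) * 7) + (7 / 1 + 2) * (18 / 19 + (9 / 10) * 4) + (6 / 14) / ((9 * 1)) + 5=149999 / 2660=56.39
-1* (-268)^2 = -71824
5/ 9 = 0.56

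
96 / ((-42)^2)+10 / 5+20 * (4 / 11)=15082 / 1617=9.33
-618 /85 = -7.27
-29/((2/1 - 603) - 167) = 29/768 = 0.04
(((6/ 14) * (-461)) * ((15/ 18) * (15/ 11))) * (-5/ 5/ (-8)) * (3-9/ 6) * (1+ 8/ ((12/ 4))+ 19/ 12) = -311175/ 1408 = -221.00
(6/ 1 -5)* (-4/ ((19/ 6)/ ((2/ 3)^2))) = -32/ 57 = -0.56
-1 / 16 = -0.06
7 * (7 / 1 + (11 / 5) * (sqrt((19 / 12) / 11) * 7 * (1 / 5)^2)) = 49 * sqrt(627) / 750 + 49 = 50.64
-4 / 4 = -1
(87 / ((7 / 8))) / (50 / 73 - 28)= -25404 / 6979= -3.64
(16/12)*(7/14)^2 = 1/3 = 0.33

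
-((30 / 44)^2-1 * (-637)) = -308533 / 484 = -637.46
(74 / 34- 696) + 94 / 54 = -692.08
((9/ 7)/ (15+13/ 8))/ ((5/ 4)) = 288/ 4655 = 0.06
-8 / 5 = -1.60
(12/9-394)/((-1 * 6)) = 589/9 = 65.44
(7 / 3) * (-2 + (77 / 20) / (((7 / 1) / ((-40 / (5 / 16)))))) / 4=-1267 / 30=-42.23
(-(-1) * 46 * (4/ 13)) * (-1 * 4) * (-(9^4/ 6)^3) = 962352494676/ 13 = 74027114975.08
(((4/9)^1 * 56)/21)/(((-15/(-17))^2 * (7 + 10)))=544/6075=0.09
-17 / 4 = -4.25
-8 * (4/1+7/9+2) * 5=-2440/9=-271.11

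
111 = 111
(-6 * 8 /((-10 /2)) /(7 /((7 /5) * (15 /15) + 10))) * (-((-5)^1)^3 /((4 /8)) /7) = 27360 /49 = 558.37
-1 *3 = -3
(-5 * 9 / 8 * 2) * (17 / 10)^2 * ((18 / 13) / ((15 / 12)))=-23409 / 650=-36.01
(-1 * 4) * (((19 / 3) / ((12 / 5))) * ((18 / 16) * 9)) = -855 / 8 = -106.88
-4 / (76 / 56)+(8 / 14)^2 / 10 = -13568 / 4655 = -2.91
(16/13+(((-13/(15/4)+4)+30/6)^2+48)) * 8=1868456/2925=638.79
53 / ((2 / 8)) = 212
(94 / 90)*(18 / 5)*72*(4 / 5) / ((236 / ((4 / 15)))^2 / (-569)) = -1711552 / 10878125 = -0.16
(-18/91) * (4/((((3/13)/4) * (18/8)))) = -128/21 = -6.10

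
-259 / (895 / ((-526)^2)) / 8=-17914771 / 1790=-10008.25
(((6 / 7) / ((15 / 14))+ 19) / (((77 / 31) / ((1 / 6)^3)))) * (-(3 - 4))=31 / 840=0.04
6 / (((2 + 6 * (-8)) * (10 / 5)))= -0.07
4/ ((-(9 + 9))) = -2/ 9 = -0.22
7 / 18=0.39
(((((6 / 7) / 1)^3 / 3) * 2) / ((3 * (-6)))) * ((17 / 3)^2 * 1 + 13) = -464 / 441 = -1.05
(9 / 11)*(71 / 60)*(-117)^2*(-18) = -26241813 / 110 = -238561.94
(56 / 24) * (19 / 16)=2.77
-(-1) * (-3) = -3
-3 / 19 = -0.16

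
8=8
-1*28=-28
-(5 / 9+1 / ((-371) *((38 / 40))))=-35065 / 63441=-0.55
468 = 468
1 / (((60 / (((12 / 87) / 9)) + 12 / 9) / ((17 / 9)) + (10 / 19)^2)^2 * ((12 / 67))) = 2523405523 / 1943372290820268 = 0.00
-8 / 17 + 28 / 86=-106 / 731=-0.15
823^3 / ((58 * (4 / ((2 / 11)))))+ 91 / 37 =20625461495 / 47212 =436869.05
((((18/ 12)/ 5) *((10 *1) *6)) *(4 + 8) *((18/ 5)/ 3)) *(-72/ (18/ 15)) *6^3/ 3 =-1119744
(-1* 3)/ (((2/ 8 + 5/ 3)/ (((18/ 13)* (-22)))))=14256/ 299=47.68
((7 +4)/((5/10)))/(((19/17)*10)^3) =54043/3429500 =0.02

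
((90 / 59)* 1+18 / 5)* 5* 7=10584 / 59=179.39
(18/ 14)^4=6561/ 2401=2.73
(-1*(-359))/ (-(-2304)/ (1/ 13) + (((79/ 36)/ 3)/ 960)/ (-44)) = 1637729280/ 136638627761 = 0.01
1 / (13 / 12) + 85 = 1117 / 13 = 85.92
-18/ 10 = -9/ 5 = -1.80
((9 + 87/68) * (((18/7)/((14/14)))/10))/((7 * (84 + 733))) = 6291/13611220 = 0.00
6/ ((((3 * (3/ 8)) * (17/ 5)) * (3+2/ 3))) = 80/ 187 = 0.43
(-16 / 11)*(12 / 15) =-64 / 55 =-1.16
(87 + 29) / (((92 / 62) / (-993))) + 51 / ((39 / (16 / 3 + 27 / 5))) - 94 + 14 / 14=-348509884 / 4485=-77705.66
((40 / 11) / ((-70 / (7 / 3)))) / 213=-4 / 7029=-0.00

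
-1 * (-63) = 63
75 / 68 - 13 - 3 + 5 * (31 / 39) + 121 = 291925 / 2652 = 110.08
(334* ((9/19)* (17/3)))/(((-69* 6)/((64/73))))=-1.90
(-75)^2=5625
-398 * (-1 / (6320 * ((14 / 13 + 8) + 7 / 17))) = 43979 / 6626520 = 0.01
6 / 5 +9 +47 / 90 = 193 / 18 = 10.72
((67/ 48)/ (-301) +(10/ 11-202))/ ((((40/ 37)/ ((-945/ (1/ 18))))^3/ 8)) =379403811035290770309/ 60544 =6266579859858793.11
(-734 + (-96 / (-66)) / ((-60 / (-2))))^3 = -1776044923713208 / 4492125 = -395368544.67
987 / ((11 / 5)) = 448.64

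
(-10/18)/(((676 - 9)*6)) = -5/36018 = -0.00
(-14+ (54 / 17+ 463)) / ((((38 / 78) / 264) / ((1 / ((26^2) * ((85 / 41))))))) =62403066 / 356915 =174.84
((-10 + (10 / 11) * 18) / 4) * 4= 70 / 11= 6.36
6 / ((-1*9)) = -2 / 3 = -0.67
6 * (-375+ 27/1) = -2088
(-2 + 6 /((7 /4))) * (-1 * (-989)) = 9890 /7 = 1412.86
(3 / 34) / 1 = 3 / 34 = 0.09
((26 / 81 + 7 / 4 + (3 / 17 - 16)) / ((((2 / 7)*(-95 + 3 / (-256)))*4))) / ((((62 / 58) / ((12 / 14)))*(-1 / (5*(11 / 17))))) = -0.33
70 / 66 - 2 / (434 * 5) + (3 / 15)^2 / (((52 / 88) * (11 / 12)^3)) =29378386 / 25600575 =1.15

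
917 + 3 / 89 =81616 / 89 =917.03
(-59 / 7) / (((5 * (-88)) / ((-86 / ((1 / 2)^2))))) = -6.59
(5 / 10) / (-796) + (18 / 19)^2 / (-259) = -609307 / 148850408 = -0.00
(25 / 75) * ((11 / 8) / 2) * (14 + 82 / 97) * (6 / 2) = 990 / 97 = 10.21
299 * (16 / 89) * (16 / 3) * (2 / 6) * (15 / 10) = 38272 / 267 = 143.34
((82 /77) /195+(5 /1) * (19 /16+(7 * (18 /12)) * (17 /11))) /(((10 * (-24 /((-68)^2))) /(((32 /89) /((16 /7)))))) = -6045861793 /22908600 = -263.91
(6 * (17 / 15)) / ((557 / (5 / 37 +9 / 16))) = 7021 / 824360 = 0.01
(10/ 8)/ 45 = 1/ 36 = 0.03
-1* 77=-77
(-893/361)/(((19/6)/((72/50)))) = -10152/9025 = -1.12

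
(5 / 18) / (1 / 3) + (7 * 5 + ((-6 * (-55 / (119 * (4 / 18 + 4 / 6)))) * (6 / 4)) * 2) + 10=78815 / 1428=55.19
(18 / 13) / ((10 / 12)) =108 / 65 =1.66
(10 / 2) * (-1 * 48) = -240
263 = 263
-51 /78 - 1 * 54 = -1421 /26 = -54.65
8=8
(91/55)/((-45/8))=-728/2475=-0.29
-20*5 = -100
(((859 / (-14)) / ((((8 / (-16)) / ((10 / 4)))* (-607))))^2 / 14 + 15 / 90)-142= -430135394753 / 3033072168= -141.82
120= 120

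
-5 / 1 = -5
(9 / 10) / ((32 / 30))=27 / 32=0.84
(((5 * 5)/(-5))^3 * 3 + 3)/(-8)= 93/2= 46.50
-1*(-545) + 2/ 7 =545.29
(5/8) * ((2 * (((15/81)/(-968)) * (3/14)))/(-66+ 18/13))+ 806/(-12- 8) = -16515442619/409812480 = -40.30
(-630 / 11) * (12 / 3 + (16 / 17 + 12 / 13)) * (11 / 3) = -272160 / 221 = -1231.49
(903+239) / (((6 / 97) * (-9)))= -55387 / 27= -2051.37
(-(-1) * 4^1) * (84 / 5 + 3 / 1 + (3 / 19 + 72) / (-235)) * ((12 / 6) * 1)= 696288 / 4465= 155.94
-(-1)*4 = 4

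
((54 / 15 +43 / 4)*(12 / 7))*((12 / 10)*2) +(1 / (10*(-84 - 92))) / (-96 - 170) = 59.04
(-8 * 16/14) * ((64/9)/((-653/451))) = 44.90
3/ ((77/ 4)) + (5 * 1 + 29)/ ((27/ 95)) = 249034/ 2079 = 119.79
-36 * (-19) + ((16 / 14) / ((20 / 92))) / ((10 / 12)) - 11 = 118879 / 175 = 679.31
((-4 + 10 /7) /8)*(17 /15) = -51 /140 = -0.36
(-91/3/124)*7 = -637/372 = -1.71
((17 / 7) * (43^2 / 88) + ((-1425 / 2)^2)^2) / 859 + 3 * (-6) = 317504698591807 / 1058288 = 300017290.75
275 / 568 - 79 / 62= -13911 / 17608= -0.79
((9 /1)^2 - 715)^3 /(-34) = 127420052 /17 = 7495297.18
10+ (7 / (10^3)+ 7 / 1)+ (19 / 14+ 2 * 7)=32.36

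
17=17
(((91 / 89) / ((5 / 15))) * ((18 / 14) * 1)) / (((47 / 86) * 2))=15093 / 4183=3.61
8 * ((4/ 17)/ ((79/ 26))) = 832/ 1343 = 0.62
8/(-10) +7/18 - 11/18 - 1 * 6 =-316/45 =-7.02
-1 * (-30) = 30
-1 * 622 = -622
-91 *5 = -455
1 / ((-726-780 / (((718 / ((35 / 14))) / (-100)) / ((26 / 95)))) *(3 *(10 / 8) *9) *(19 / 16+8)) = -218272 / 44105968935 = -0.00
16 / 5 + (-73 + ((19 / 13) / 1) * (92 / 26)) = -64.63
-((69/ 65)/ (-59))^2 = -4761/ 14707225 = -0.00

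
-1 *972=-972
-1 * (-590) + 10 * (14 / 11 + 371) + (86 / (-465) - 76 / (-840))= 20588509 / 4774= 4312.63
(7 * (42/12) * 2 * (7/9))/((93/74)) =30.32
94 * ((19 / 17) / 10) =893 / 85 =10.51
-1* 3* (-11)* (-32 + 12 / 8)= -2013 / 2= -1006.50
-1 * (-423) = 423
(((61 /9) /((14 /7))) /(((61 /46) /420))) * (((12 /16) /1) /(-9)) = -805 /9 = -89.44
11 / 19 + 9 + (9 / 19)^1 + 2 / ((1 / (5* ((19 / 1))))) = 200.05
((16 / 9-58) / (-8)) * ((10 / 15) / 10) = 253 / 540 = 0.47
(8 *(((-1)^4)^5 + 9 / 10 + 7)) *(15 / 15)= 356 / 5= 71.20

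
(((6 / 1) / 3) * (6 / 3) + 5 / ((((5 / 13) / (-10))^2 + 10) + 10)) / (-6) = -0.71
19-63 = -44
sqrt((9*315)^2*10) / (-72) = -315*sqrt(10) / 8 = -124.51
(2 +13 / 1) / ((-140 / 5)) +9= 237 / 28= 8.46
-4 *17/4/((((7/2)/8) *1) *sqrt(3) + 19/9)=-744192/80509 + 154224 *sqrt(3)/80509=-5.93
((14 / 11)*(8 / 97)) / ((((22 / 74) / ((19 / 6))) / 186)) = 2440816 / 11737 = 207.96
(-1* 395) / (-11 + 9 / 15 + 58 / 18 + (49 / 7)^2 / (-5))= 17775 / 764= 23.27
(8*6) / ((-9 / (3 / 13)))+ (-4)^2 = 192 / 13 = 14.77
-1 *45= -45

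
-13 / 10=-1.30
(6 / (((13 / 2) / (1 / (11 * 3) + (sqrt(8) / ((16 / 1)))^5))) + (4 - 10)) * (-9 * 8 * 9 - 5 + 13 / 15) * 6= 16707656 / 715 - 14673 * sqrt(2) / 33280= 23366.73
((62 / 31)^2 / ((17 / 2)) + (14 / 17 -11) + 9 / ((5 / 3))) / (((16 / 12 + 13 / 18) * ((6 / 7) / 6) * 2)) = -23058 / 3145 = -7.33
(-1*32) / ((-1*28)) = 1.14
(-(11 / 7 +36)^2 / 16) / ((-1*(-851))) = -69169 / 667184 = -0.10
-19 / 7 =-2.71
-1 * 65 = -65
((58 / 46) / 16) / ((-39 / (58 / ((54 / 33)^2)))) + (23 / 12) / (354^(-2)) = 240188.96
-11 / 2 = -5.50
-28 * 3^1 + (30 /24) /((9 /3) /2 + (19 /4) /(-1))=-1097 /13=-84.38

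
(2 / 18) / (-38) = -1 / 342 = -0.00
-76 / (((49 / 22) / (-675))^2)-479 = -16760860079 / 2401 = -6980783.04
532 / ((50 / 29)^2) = 111853 / 625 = 178.96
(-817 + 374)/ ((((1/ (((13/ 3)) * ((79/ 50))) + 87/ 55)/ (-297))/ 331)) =25204375.11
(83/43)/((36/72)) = 166/43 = 3.86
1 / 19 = 0.05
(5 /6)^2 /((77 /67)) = 1675 /2772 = 0.60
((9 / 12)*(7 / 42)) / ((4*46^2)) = 1 / 67712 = 0.00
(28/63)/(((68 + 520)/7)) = 1/189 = 0.01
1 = 1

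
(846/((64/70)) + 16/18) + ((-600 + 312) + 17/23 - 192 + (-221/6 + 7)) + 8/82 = 56653067/135792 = 417.20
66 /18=11 /3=3.67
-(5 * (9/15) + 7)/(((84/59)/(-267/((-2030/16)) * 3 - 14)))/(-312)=-230159/1330056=-0.17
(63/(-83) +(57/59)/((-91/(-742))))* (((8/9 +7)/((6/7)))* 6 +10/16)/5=121478431/1527864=79.51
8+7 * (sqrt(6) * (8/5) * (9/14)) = 8+36 * sqrt(6)/5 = 25.64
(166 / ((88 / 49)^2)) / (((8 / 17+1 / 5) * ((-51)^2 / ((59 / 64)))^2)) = 3468520615 / 359750938263552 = 0.00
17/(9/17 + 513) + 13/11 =116669/96030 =1.21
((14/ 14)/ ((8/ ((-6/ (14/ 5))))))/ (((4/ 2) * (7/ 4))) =-15/ 196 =-0.08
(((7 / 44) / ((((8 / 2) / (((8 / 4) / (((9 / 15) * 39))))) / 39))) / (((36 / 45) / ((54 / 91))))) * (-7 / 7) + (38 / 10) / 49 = -11653 / 560560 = -0.02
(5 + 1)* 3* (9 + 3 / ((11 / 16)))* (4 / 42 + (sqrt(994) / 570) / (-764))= 252 / 11 - 441* sqrt(994) / 798380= 22.89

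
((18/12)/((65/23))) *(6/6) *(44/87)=506/1885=0.27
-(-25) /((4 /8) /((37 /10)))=185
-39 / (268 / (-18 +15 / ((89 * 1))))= 61893 / 23852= 2.59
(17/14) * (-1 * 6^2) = -306/7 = -43.71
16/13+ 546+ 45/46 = 327829/598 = 548.21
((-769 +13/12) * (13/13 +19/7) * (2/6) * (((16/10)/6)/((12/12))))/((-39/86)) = 316996/567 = 559.08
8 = 8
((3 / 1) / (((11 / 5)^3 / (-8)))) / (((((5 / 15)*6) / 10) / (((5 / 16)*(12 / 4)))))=-28125 / 2662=-10.57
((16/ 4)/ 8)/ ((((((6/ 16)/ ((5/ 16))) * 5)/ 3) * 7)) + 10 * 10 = 2801/ 28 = 100.04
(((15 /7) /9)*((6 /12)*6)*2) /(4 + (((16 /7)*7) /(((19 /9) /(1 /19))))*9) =361 /1918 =0.19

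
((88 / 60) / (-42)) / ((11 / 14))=-0.04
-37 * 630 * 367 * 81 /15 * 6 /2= -138587274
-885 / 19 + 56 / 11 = -8671 / 209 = -41.49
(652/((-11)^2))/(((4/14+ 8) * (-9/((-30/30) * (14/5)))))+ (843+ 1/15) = 26631278/31581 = 843.27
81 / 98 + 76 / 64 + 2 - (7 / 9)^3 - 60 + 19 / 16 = -15794105 / 285768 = -55.27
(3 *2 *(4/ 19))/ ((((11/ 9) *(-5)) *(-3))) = 72/ 1045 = 0.07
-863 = -863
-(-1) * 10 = 10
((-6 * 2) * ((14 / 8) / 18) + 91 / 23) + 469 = 65107 / 138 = 471.79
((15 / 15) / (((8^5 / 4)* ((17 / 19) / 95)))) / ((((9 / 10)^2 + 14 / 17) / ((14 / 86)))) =315875 / 244553728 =0.00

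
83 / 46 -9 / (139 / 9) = 7811 / 6394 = 1.22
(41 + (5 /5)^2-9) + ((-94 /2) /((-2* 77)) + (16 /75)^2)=28890049 /866250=33.35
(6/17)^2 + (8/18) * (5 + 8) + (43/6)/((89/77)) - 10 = 973513/462978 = 2.10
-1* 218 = -218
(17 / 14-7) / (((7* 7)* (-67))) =81 / 45962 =0.00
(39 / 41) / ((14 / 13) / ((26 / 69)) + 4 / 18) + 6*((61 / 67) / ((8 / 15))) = 543170817 / 51478780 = 10.55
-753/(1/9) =-6777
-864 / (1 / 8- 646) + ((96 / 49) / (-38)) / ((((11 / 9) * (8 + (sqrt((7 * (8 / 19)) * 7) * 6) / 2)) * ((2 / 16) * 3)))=1082641536 / 804868757- 864 * sqrt(38) / 422807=1.33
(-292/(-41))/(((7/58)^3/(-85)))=-4842679840/14063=-344356.10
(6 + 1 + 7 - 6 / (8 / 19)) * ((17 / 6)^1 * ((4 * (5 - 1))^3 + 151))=-72199 / 24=-3008.29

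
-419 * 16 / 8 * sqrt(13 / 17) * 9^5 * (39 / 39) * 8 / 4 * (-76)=7521425424 * sqrt(221) / 17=6577295731.24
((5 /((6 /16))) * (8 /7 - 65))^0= 1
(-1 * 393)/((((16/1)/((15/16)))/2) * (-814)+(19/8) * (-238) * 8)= 0.03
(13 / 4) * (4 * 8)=104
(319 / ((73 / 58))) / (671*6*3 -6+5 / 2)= 0.02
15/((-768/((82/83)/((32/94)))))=-9635/169984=-0.06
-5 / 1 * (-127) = 635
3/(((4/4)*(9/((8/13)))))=8/39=0.21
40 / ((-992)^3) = -5 / 122023936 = -0.00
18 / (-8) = -9 / 4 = -2.25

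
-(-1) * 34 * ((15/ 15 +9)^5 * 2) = 6800000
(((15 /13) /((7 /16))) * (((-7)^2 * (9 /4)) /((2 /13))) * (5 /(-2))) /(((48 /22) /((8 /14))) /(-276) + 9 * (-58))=2390850 /264139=9.05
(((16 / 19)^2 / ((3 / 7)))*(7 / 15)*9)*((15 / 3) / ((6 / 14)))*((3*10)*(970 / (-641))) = -851737600 / 231401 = -3680.79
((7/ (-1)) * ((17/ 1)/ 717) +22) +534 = 398533/ 717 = 555.83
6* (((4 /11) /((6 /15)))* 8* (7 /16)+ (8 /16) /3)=20.09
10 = 10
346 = 346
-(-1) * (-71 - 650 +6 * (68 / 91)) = -65203 / 91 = -716.52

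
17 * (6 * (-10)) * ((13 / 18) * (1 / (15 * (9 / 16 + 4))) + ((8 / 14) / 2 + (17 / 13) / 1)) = -97813852 / 59787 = -1636.04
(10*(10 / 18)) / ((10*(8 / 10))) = 25 / 36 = 0.69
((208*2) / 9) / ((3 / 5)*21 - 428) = -2080 / 18693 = -0.11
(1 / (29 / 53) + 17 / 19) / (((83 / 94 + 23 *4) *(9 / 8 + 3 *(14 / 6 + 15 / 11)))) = 496320 / 206863583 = 0.00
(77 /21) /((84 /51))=187 /84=2.23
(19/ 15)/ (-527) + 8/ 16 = 7867/ 15810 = 0.50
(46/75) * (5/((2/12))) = 92/5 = 18.40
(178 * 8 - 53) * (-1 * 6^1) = -8226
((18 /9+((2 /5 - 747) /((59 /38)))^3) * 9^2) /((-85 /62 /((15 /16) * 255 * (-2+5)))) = 96762088384202725929 /20537900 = 4711391543643.84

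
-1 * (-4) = 4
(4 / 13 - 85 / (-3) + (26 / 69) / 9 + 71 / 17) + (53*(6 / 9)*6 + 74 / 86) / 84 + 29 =10640250055 / 165238164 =64.39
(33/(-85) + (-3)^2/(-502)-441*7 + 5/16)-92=-1085215413/341360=-3179.09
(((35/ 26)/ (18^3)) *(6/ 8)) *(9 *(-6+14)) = 35/ 2808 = 0.01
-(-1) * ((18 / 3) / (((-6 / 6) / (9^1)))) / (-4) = 27 / 2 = 13.50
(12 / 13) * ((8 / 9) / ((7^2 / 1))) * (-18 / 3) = -64 / 637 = -0.10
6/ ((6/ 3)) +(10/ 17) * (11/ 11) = 61/ 17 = 3.59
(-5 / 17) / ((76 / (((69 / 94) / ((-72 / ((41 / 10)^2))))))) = 0.00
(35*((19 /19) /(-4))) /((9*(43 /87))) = -1015 /516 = -1.97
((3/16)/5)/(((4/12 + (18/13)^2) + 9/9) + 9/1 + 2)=1521/578000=0.00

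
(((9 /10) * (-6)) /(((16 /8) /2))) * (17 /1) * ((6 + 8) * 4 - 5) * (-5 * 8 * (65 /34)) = 358020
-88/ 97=-0.91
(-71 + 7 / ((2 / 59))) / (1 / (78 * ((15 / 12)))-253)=-52845 / 98666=-0.54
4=4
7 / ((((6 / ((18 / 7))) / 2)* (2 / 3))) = 9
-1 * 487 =-487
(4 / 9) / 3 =4 / 27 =0.15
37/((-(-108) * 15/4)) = 37/405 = 0.09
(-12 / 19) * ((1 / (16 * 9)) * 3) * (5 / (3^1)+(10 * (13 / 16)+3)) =-307 / 1824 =-0.17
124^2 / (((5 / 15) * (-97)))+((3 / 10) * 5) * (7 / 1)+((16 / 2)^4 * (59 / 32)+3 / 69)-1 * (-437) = 33572075 / 4462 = 7524.00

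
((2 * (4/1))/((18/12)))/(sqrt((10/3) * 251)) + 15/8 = 8 * sqrt(7530)/3765 + 15/8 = 2.06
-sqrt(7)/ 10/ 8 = -sqrt(7)/ 80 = -0.03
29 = 29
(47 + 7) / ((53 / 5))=270 / 53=5.09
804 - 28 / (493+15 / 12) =803.94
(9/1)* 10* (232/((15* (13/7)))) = 9744/13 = 749.54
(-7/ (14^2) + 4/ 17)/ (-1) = -95/ 476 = -0.20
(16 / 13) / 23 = 16 / 299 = 0.05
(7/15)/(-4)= -7/60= -0.12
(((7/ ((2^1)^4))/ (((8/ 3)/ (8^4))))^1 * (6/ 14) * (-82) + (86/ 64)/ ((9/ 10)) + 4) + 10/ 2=-3399193/ 144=-23605.51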